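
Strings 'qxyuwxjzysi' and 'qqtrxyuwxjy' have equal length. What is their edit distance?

Let D[i][j] be the edit distance between the first i characters of 'qxyuwxjzysi' and the first j characters of 'qqtrxyuwxjy', with D[i][0] = i, D[0][j] = j, and D[i][j] = D[i-1][j-1] if the characters match, else 1 + min(D[i-1][j], D[i][j-1], D[i-1][j-1]). Filling the table (rows: prefixes of 'qxyuwxjzysi', columns: prefixes of 'qqtrxyuwxjy'):
     ε  q  q  t  r  x  y  u  w  x  j  y
  ε  0  1  2  3  4  5  6  7  8  9 10 11
  q  1  0  1  2  3  4  5  6  7  8  9 10
  x  2  1  1  2  3  3  4  5  6  7  8  9
  y  3  2  2  2  3  4  3  4  5  6  7  8
  u  4  3  3  3  3  4  4  3  4  5  6  7
  w  5  4  4  4  4  4  5  4  3  4  5  6
  x  6  5  5  5  5  4  5  5  4  3  4  5
  j  7  6  6  6  6  5  5  6  5  4  3  4
  z  8  7  7  7  7  6  6  6  6  5  4  4
  y  9  8  8  8  8  7  6  7  7  6  5  4
  s 10  9  9  9  9  8  7  7  8  7  6  5
  i 11 10 10 10 10  9  8  8  8  8  7  6
The bottom-right entry gives D[11][11] = 6, so no sequence of fewer than 6 edits works. Backtracking through the table gives one optimal edit sequence (6 edits):
  qxyuwxjzysi → qqxyuwxjzysi (ins q @1)
  qqxyuwxjzysi → qqtxyuwxjzysi (ins t @3)
  qqtxyuwxjzysi → qqtrxyuwxjzysi (ins r @4)
  qqtrxyuwxjzysi → qqtrxyuwxjysi (del z @11)
  qqtrxyuwxjysi → qqtrxyuwxjyi (del s @12)
  qqtrxyuwxjyi → qqtrxyuwxjy (del i @12)
Edit distance = 6.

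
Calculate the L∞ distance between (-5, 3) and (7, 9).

max(|x_i - y_i|) = max(|-5 - 7|, |3 - 9|) = max(12, 6) = 12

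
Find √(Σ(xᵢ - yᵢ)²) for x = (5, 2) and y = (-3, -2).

√(Σ(x_i - y_i)²) = √((5 - (-3))² + (2 - (-2))²)
= √(8² + 4²) = √(64 + 16) = √80 ≈ 8.9443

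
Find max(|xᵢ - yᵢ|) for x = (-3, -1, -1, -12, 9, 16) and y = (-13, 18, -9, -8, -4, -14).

max(|x_i - y_i|) = max(|-3 - (-13)|, |-1 - 18|, |-1 - (-9)|, |-12 - (-8)|, |9 - (-4)|, |16 - (-14)|) = max(10, 19, 8, 4, 13, 30) = 30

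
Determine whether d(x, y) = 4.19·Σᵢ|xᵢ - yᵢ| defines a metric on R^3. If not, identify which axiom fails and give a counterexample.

Yes. The L1 (Manhattan) norm induces a metric on R^3, and multiplying a metric by a positive constant 4.19 > 0 preserves all four axioms: non-negativity (4.19·||x-y|| ≥ 0), identity (4.19·||x-y|| = 0 ⟺ ||x-y|| = 0 ⟺ x = y), symmetry (||x-y|| = ||y-x||), and the triangle inequality (4.19·||x-z|| ≤ 4.19·||x-y|| + 4.19·||y-z||). So d is a metric.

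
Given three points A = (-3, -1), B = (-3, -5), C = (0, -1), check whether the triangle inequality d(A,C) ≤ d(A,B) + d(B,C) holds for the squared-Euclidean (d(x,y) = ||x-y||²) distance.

d(A,B) = 0² + 4² = 16, d(B,C) = 3² + 4² = 25, d(A,C) = 3² + 0² = 9.
d(A,C) = 9 ≤ 16 + 25 = 41. Triangle inequality is satisfied.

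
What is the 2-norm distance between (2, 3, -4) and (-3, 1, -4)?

(Σ|x_i - y_i|^2)^(1/2) = (|2 - (-3)|^2 + |3 - 1|^2 + |-4 - (-4)|^2)^(1/2)
= (5^2 + 2^2 + 0^2)^(1/2) = (25 + 4 + 0)^(1/2) = (29)^(1/2) ≈ 5.3852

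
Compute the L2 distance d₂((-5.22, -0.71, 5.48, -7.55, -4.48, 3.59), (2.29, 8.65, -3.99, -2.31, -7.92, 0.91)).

√(Σ(x_i - y_i)²) = √((-5.22 - 2.29)² + (-0.71 - 8.65)² + (5.48 - (-3.99))² + (-7.55 - (-2.31))² + (-4.48 - (-7.92))² + (3.59 - 0.91)²)
= √((-7.51)² + (-9.36)² + 9.47² + (-5.24)² + 3.44² + 2.68²) = √(56.4001 + 87.6096 + 89.6809 + 27.4576 + 11.8336 + 7.1824) = √280.1642 ≈ 16.7381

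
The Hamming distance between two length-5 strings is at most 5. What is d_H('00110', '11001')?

Differing positions: 1, 2, 3, 4, 5. Hamming distance = 5. The maximum possible Hamming distance for length-5 strings is 5, so d_H/5 = 5/5 = 1.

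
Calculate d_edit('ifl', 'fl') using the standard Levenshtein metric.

Let D[i][j] be the edit distance between the first i characters of 'ifl' and the first j characters of 'fl', with D[i][0] = i, D[0][j] = j, and D[i][j] = D[i-1][j-1] if the characters match, else 1 + min(D[i-1][j], D[i][j-1], D[i-1][j-1]). Filling the table (rows: prefixes of 'ifl', columns: prefixes of 'fl'):
     ε  f  l
  ε  0  1  2
  i  1  1  2
  f  2  1  2
  l  3  2  1
The bottom-right entry gives D[3][2] = 1, so no sequence of fewer than 1 edit works. Backtracking through the table gives one optimal edit sequence (1 edit):
  ifl → fl (del i @1)
Edit distance = 1.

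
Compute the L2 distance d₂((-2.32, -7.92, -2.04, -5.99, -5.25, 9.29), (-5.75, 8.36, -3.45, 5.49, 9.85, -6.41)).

√(Σ(x_i - y_i)²) = √((-2.32 - (-5.75))² + (-7.92 - 8.36)² + (-2.04 - (-3.45))² + (-5.99 - 5.49)² + (-5.25 - 9.85)² + (9.29 - (-6.41))²)
= √(3.43² + (-16.28)² + 1.41² + (-11.48)² + (-15.1)² + 15.7²) = √(11.7649 + 265.0384 + 1.9881 + 131.7904 + 228.01 + 246.49) = √885.0818 ≈ 29.7503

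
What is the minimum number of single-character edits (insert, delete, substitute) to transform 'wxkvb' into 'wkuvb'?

Let D[i][j] be the edit distance between the first i characters of 'wxkvb' and the first j characters of 'wkuvb', with D[i][0] = i, D[0][j] = j, and D[i][j] = D[i-1][j-1] if the characters match, else 1 + min(D[i-1][j], D[i][j-1], D[i-1][j-1]). Filling the table (rows: prefixes of 'wxkvb', columns: prefixes of 'wkuvb'):
     ε  w  k  u  v  b
  ε  0  1  2  3  4  5
  w  1  0  1  2  3  4
  x  2  1  1  2  3  4
  k  3  2  1  2  3  4
  v  4  3  2  2  2  3
  b  5  4  3  3  3  2
The bottom-right entry gives D[5][5] = 2, so no sequence of fewer than 2 edits works. Backtracking through the table gives one optimal edit sequence (2 edits):
  wxkvb → wkkvb (sub x→k @2)
  wkkvb → wkuvb (sub k→u @3)
Edit distance = 2.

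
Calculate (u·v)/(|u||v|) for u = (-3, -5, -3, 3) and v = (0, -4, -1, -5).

With u = (-3, -5, -3, 3), v = (0, -4, -1, -5):
u·v = (-3)·0 + (-5)·(-4) + (-3)·(-1) + 3·(-5) = 0 + 20 + 3 + (-15) = 8.
|u| = √((-3)² + (-5)² + (-3)² + 3²) = √52, |v| = √(0² + (-4)² + (-1)² + (-5)²) = √42, so |u||v| = √(52·42) = √2184.
cos θ = (u·v)/(|u||v|) = 8/√2184 ≈ 0.1712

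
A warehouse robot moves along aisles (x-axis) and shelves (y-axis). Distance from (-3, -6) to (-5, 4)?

Σ|x_i - y_i| = |-3 - (-5)| + |-6 - 4| = 2 + 10 = 12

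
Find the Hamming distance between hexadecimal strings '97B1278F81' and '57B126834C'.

Differing positions: 1, 6, 8, 9, 10. Hamming distance = 5.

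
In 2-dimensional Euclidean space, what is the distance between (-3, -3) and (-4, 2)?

√(Σ(x_i - y_i)²) = √((-3 - (-4))² + (-3 - 2)²)
= √(1² + (-5)²) = √(1 + 25) = √26 ≈ 5.099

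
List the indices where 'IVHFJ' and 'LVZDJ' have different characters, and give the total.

Differing positions: 1, 3, 4. Hamming distance = 3.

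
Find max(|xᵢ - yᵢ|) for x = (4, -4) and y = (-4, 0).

max(|x_i - y_i|) = max(|4 - (-4)|, |-4 - 0|) = max(8, 4) = 8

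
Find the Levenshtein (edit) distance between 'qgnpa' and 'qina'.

Let D[i][j] be the edit distance between the first i characters of 'qgnpa' and the first j characters of 'qina', with D[i][0] = i, D[0][j] = j, and D[i][j] = D[i-1][j-1] if the characters match, else 1 + min(D[i-1][j], D[i][j-1], D[i-1][j-1]). Filling the table (rows: prefixes of 'qgnpa', columns: prefixes of 'qina'):
     ε  q  i  n  a
  ε  0  1  2  3  4
  q  1  0  1  2  3
  g  2  1  1  2  3
  n  3  2  2  1  2
  p  4  3  3  2  2
  a  5  4  4  3  2
The bottom-right entry gives D[5][4] = 2, so no sequence of fewer than 2 edits works. Backtracking through the table gives one optimal edit sequence (2 edits):
  qgnpa → qinpa (sub g→i @2)
  qinpa → qina (del p @4)
Edit distance = 2.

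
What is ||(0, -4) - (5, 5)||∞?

max(|x_i - y_i|) = max(|0 - 5|, |-4 - 5|) = max(5, 9) = 9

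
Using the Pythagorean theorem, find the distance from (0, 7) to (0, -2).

√(Σ(x_i - y_i)²) = √((0 - 0)² + (7 - (-2))²)
= √(0² + 9²) = √(0 + 81) = √81 = 9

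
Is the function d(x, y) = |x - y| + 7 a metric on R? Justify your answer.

No. d fails identity of indiscernibles (specifically d(x,x) = 0): d(-8, -8) = |-8 - (-8)| + 7 = 0 + 7 = 7 ≠ 0.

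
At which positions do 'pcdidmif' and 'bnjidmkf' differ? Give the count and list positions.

Differing positions: 1, 2, 3, 7. Hamming distance = 4.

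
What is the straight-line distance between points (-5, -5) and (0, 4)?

√(Σ(x_i - y_i)²) = √((-5 - 0)² + (-5 - 4)²)
= √((-5)² + (-9)²) = √(25 + 81) = √106 ≈ 10.2956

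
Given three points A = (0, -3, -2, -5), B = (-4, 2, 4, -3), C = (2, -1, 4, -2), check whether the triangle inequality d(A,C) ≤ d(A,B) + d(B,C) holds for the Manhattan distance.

d(A,B) = 4 + 5 + 6 + 2 = 17, d(B,C) = 6 + 3 + 0 + 1 = 10, d(A,C) = 2 + 2 + 6 + 3 = 13.
d(A,C) = 13 ≤ 17 + 10 = 27. Triangle inequality is satisfied.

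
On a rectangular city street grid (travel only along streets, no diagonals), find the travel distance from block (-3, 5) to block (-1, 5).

Σ|x_i - y_i| = |-3 - (-1)| + |5 - 5| = 2 + 0 = 2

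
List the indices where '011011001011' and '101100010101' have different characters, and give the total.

Differing positions: 1, 2, 4, 5, 6, 8, 9, 10, 11. Hamming distance = 9.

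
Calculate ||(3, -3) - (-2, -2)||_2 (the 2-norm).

(Σ|x_i - y_i|^2)^(1/2) = (|3 - (-2)|^2 + |-3 - (-2)|^2)^(1/2)
= (5^2 + 1^2)^(1/2) = (25 + 1)^(1/2) = (26)^(1/2) ≈ 5.099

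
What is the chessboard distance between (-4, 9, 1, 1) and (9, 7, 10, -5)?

max(|x_i - y_i|) = max(|-4 - 9|, |9 - 7|, |1 - 10|, |1 - (-5)|) = max(13, 2, 9, 6) = 13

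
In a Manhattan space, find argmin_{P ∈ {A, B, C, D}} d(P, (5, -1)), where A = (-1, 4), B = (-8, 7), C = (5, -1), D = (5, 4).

Distances: d(A) = 11, d(B) = 21, d(C) = 0, d(D) = 5. Nearest: C = (5, -1) with distance 0.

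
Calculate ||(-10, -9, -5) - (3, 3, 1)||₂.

√(Σ(x_i - y_i)²) = √((-10 - 3)² + (-9 - 3)² + (-5 - 1)²)
= √((-13)² + (-12)² + (-6)²) = √(169 + 144 + 36) = √349 ≈ 18.6815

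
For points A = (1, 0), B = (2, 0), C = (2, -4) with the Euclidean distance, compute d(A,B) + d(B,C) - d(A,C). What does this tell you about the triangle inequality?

d(A,B) = √(1² + 0²) = √1 = 1, d(B,C) = √(0² + 4²) = √16 = 4, d(A,C) = √(1² + 4²) = √17 ≈ 4.1231.
d(A,B) + d(B,C) - d(A,C) = 1 + 4 - 4.1231 = 5 - 4.1231 = 0.8769 (to 4 decimal places). This is ≥ 0, so the triangle inequality holds for these points.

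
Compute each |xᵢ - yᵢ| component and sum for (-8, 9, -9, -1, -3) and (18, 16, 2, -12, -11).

Σ|x_i - y_i| = |-8 - 18| + |9 - 16| + |-9 - 2| + |-1 - (-12)| + |-3 - (-11)| = 26 + 7 + 11 + 11 + 8 = 63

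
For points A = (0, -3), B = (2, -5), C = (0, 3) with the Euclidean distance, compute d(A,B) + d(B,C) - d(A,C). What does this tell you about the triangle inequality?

d(A,B) = √(2² + 2²) = √8 ≈ 2.8284, d(B,C) = √(2² + 8²) = √68 ≈ 8.2462, d(A,C) = √(0² + 6²) = √36 = 6.
d(A,B) + d(B,C) - d(A,C) = 2.8284 + 8.2462 - 6 = 11.0746 - 6 = 5.0746 (to 4 decimal places). This is ≥ 0, so the triangle inequality holds for these points.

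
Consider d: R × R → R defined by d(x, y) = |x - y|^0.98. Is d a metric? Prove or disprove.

Yes. With 0 < p = 0.98 ≤ 1, d(x,y) = |x-y|^0.98 is a metric on R. Non-negativity and symmetry are immediate; |x-y|^0.98 = 0 ⟺ |x-y| = 0 ⟺ x = y. For the triangle inequality, the function t ↦ t^0.98 is subadditive on [0,∞) when p ≤ 1, so |x-z|^0.98 ≤ (|x-y| + |y-z|)^0.98 ≤ |x-y|^0.98 + |y-z|^0.98.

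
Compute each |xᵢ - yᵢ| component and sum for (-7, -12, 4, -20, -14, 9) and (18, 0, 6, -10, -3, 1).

Σ|x_i - y_i| = |-7 - 18| + |-12 - 0| + |4 - 6| + |-20 - (-10)| + |-14 - (-3)| + |9 - 1| = 25 + 12 + 2 + 10 + 11 + 8 = 68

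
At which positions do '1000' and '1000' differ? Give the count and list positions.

Differing positions: none. Hamming distance = 0.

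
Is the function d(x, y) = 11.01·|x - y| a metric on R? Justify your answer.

Yes. Since |x - y| is a metric on R and 11.01 > 0, the positive scalar multiple 11.01·|x - y| is also a metric: scaling by a positive constant preserves non-negativity, identity (d=0 ⟺ |x-y|=0 ⟺ x=y), symmetry, and the triangle inequality.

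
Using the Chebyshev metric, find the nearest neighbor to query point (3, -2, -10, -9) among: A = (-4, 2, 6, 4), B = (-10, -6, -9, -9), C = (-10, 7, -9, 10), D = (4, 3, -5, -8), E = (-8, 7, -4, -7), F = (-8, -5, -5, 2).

Distances: d(A) = 16, d(B) = 13, d(C) = 19, d(D) = 5, d(E) = 11, d(F) = 11. Nearest: D = (4, 3, -5, -8) with distance 5.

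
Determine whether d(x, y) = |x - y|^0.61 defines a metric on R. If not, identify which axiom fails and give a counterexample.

Yes. With 0 < p = 0.61 ≤ 1, d(x,y) = |x-y|^0.61 is a metric on R. Non-negativity and symmetry are immediate; |x-y|^0.61 = 0 ⟺ |x-y| = 0 ⟺ x = y. For the triangle inequality, the function t ↦ t^0.61 is subadditive on [0,∞) when p ≤ 1, so |x-z|^0.61 ≤ (|x-y| + |y-z|)^0.61 ≤ |x-y|^0.61 + |y-z|^0.61.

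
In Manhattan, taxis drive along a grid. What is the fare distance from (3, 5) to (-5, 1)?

Σ|x_i - y_i| = |3 - (-5)| + |5 - 1| = 8 + 4 = 12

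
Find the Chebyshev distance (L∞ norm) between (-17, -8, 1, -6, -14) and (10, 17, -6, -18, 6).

max(|x_i - y_i|) = max(|-17 - 10|, |-8 - 17|, |1 - (-6)|, |-6 - (-18)|, |-14 - 6|) = max(27, 25, 7, 12, 20) = 27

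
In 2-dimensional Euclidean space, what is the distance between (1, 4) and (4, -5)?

√(Σ(x_i - y_i)²) = √((1 - 4)² + (4 - (-5))²)
= √((-3)² + 9²) = √(9 + 81) = √90 ≈ 9.4868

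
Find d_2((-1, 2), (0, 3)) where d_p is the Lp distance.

(Σ|x_i - y_i|^2)^(1/2) = (|-1 - 0|^2 + |2 - 3|^2)^(1/2)
= (1^2 + 1^2)^(1/2) = (1 + 1)^(1/2) = (2)^(1/2) ≈ 1.4142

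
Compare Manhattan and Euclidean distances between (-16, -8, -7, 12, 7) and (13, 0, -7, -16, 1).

L1 = |-16 - 13| + |-8 - 0| + |-7 - (-7)| + |12 - (-16)| + |7 - 1| = 29 + 8 + 0 + 28 + 6 = 71
L2 = √(29² + 8² + 0² + 28² + 6²) = √1725 ≈ 41.5331
L1 ≥ L2 always (equality iff movement is along one axis); L1 > L2 here.
Ratio L1/L2 = 71/√1725 ≈ 1.7095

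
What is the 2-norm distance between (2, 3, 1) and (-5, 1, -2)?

(Σ|x_i - y_i|^2)^(1/2) = (|2 - (-5)|^2 + |3 - 1|^2 + |1 - (-2)|^2)^(1/2)
= (7^2 + 2^2 + 3^2)^(1/2) = (49 + 4 + 9)^(1/2) = (62)^(1/2) ≈ 7.874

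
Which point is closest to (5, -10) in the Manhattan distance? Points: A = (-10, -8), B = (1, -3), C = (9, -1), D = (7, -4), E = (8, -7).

Distances: d(A) = 17, d(B) = 11, d(C) = 13, d(D) = 8, d(E) = 6. Nearest: E = (8, -7) with distance 6.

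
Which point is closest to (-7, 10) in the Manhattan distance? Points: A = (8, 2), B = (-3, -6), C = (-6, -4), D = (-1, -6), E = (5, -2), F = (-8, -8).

Distances: d(A) = 23, d(B) = 20, d(C) = 15, d(D) = 22, d(E) = 24, d(F) = 19. Nearest: C = (-6, -4) with distance 15.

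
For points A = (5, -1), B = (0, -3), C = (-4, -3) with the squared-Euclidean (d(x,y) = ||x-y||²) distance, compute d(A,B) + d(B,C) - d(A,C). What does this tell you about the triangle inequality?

d(A,B) = 5² + 2² = 29, d(B,C) = 4² + 0² = 16, d(A,C) = 9² + 2² = 85.
d(A,B) + d(B,C) - d(A,C) = 29 + 16 - 85 = 45 - 85 = -40. This is < 0, so the triangle inequality FAILS for these points (squared-Euclidean is not a metric).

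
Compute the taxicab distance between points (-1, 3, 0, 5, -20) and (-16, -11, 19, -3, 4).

Σ|x_i - y_i| = |-1 - (-16)| + |3 - (-11)| + |0 - 19| + |5 - (-3)| + |-20 - 4| = 15 + 14 + 19 + 8 + 24 = 80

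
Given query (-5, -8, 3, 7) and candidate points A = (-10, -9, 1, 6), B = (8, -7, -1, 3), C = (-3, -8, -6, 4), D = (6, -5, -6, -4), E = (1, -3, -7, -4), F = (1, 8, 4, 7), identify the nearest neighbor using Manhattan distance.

Distances: d(A) = 9, d(B) = 22, d(C) = 14, d(D) = 34, d(E) = 32, d(F) = 23. Nearest: A = (-10, -9, 1, 6) with distance 9.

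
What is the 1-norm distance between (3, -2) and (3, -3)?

Σ|x_i - y_i| = |3 - 3| + |-2 - (-3)| = 0 + 1 = 1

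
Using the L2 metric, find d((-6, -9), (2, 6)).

√(Σ(x_i - y_i)²) = √((-6 - 2)² + (-9 - 6)²)
= √((-8)² + (-15)²) = √(64 + 225) = √289 = 17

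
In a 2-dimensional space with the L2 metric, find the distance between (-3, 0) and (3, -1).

(Σ|x_i - y_i|^2)^(1/2) = (|-3 - 3|^2 + |0 - (-1)|^2)^(1/2)
= (6^2 + 1^2)^(1/2) = (36 + 1)^(1/2) = (37)^(1/2) ≈ 6.0828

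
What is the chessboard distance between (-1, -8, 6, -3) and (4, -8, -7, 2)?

max(|x_i - y_i|) = max(|-1 - 4|, |-8 - (-8)|, |6 - (-7)|, |-3 - 2|) = max(5, 0, 13, 5) = 13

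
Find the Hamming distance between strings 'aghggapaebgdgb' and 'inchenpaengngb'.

Differing positions: 1, 2, 3, 4, 5, 6, 10, 12. Hamming distance = 8.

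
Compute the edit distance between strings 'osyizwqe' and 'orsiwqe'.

Let D[i][j] be the edit distance between the first i characters of 'osyizwqe' and the first j characters of 'orsiwqe', with D[i][0] = i, D[0][j] = j, and D[i][j] = D[i-1][j-1] if the characters match, else 1 + min(D[i-1][j], D[i][j-1], D[i-1][j-1]). Filling the table (rows: prefixes of 'osyizwqe', columns: prefixes of 'orsiwqe'):
     ε  o  r  s  i  w  q  e
  ε  0  1  2  3  4  5  6  7
  o  1  0  1  2  3  4  5  6
  s  2  1  1  1  2  3  4  5
  y  3  2  2  2  2  3  4  5
  i  4  3  3  3  2  3  4  5
  z  5  4  4  4  3  3  4  5
  w  6  5  5  5  4  3  4  5
  q  7  6  6  6  5  4  3  4
  e  8  7  7  7  6  5  4  3
The bottom-right entry gives D[8][7] = 3, so no sequence of fewer than 3 edits works. Backtracking through the table gives one optimal edit sequence (3 edits):
  osyizwqe → oryizwqe (sub s→r @2)
  oryizwqe → orsizwqe (sub y→s @3)
  orsizwqe → orsiwqe (del z @5)
Edit distance = 3.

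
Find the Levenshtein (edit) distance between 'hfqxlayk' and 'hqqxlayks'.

Let D[i][j] be the edit distance between the first i characters of 'hfqxlayk' and the first j characters of 'hqqxlayks', with D[i][0] = i, D[0][j] = j, and D[i][j] = D[i-1][j-1] if the characters match, else 1 + min(D[i-1][j], D[i][j-1], D[i-1][j-1]). Filling the table (rows: prefixes of 'hfqxlayk', columns: prefixes of 'hqqxlayks'):
     ε  h  q  q  x  l  a  y  k  s
  ε  0  1  2  3  4  5  6  7  8  9
  h  1  0  1  2  3  4  5  6  7  8
  f  2  1  1  2  3  4  5  6  7  8
  q  3  2  1  1  2  3  4  5  6  7
  x  4  3  2  2  1  2  3  4  5  6
  l  5  4  3  3  2  1  2  3  4  5
  a  6  5  4  4  3  2  1  2  3  4
  y  7  6  5  5  4  3  2  1  2  3
  k  8  7  6  6  5  4  3  2  1  2
The bottom-right entry gives D[8][9] = 2, so no sequence of fewer than 2 edits works. Backtracking through the table gives one optimal edit sequence (2 edits):
  hfqxlayk → hqqxlayk (sub f→q @2)
  hqqxlayk → hqqxlayks (ins s @9)
Edit distance = 2.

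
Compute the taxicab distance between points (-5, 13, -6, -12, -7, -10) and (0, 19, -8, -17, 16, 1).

Σ|x_i - y_i| = |-5 - 0| + |13 - 19| + |-6 - (-8)| + |-12 - (-17)| + |-7 - 16| + |-10 - 1| = 5 + 6 + 2 + 5 + 23 + 11 = 52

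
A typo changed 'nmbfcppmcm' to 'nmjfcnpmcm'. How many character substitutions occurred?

Differing positions: 3, 6. Hamming distance = 2.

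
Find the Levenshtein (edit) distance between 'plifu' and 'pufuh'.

Let D[i][j] be the edit distance between the first i characters of 'plifu' and the first j characters of 'pufuh', with D[i][0] = i, D[0][j] = j, and D[i][j] = D[i-1][j-1] if the characters match, else 1 + min(D[i-1][j], D[i][j-1], D[i-1][j-1]). Filling the table (rows: prefixes of 'plifu', columns: prefixes of 'pufuh'):
     ε  p  u  f  u  h
  ε  0  1  2  3  4  5
  p  1  0  1  2  3  4
  l  2  1  1  2  3  4
  i  3  2  2  2  3  4
  f  4  3  3  2  3  4
  u  5  4  3  3  2  3
The bottom-right entry gives D[5][5] = 3, so no sequence of fewer than 3 edits works. Backtracking through the table gives one optimal edit sequence (3 edits):
  plifu → pifu (del l @2)
  pifu → pufu (sub i→u @2)
  pufu → pufuh (ins h @5)
Edit distance = 3.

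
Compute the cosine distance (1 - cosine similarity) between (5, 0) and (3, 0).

With u = (5, 0), v = (3, 0):
u·v = 5·3 + 0·0 = 15 + 0 = 15.
|u| = √(5² + 0²) = √25, |v| = √(3² + 0²) = √9, so |u||v| = √(25·9) = √225 = 15.
cos θ = (u·v)/(|u||v|) = 15/15 = 1
Cosine distance = 1 - cos θ = 1 - 1 = 0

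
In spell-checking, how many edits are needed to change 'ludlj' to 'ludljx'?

Let D[i][j] be the edit distance between the first i characters of 'ludlj' and the first j characters of 'ludljx', with D[i][0] = i, D[0][j] = j, and D[i][j] = D[i-1][j-1] if the characters match, else 1 + min(D[i-1][j], D[i][j-1], D[i-1][j-1]). Filling the table (rows: prefixes of 'ludlj', columns: prefixes of 'ludljx'):
     ε  l  u  d  l  j  x
  ε  0  1  2  3  4  5  6
  l  1  0  1  2  3  4  5
  u  2  1  0  1  2  3  4
  d  3  2  1  0  1  2  3
  l  4  3  2  1  0  1  2
  j  5  4  3  2  1  0  1
The bottom-right entry gives D[5][6] = 1, so no sequence of fewer than 1 edit works. Backtracking through the table gives one optimal edit sequence (1 edit):
  ludlj → ludljx (ins x @6)
Edit distance = 1.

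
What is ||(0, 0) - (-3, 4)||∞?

max(|x_i - y_i|) = max(|0 - (-3)|, |0 - 4|) = max(3, 4) = 4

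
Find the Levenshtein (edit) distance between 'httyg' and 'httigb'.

Let D[i][j] be the edit distance between the first i characters of 'httyg' and the first j characters of 'httigb', with D[i][0] = i, D[0][j] = j, and D[i][j] = D[i-1][j-1] if the characters match, else 1 + min(D[i-1][j], D[i][j-1], D[i-1][j-1]). Filling the table (rows: prefixes of 'httyg', columns: prefixes of 'httigb'):
     ε  h  t  t  i  g  b
  ε  0  1  2  3  4  5  6
  h  1  0  1  2  3  4  5
  t  2  1  0  1  2  3  4
  t  3  2  1  0  1  2  3
  y  4  3  2  1  1  2  3
  g  5  4  3  2  2  1  2
The bottom-right entry gives D[5][6] = 2, so no sequence of fewer than 2 edits works. Backtracking through the table gives one optimal edit sequence (2 edits):
  httyg → httig (sub y→i @4)
  httig → httigb (ins b @6)
Edit distance = 2.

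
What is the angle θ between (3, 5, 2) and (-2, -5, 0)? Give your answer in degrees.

With u = (3, 5, 2), v = (-2, -5, 0):
u·v = 3·(-2) + 5·(-5) + 2·0 = (-6) + (-25) + 0 = -31.
|u| = √(3² + 5² + 2²) = √38, |v| = √((-2)² + (-5)² + 0²) = √29, so |u||v| = √(38·29) = √1102.
cos θ = (u·v)/(|u||v|) = -31/√1102 ≈ -0.933837
θ = arccos(-0.933837) ≈ 159.04°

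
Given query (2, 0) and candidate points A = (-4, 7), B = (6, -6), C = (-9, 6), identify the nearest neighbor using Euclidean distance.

Distances: d(A) ≈ 9.2195, d(B) ≈ 7.2111, d(C) ≈ 12.53. Nearest: B = (6, -6) with distance 7.2111.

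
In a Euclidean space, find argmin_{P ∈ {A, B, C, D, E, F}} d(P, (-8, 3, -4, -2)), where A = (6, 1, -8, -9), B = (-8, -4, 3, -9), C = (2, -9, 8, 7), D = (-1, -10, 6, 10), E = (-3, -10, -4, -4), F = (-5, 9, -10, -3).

Distances: d(A) ≈ 16.2788, d(B) ≈ 12.1244, d(C) ≈ 21.6564, d(D) ≈ 21.4942, d(E) ≈ 14.0712, d(F) ≈ 9.0554. Nearest: F = (-5, 9, -10, -3) with distance 9.0554.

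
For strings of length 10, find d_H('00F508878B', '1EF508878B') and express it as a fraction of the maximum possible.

Differing positions: 1, 2. Hamming distance = 2. The maximum possible Hamming distance for length-10 strings is 10, so d_H/10 = 2/10 = 0.2.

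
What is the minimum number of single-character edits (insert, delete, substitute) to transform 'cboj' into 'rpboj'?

Let D[i][j] be the edit distance between the first i characters of 'cboj' and the first j characters of 'rpboj', with D[i][0] = i, D[0][j] = j, and D[i][j] = D[i-1][j-1] if the characters match, else 1 + min(D[i-1][j], D[i][j-1], D[i-1][j-1]). Filling the table (rows: prefixes of 'cboj', columns: prefixes of 'rpboj'):
     ε  r  p  b  o  j
  ε  0  1  2  3  4  5
  c  1  1  2  3  4  5
  b  2  2  2  2  3  4
  o  3  3  3  3  2  3
  j  4  4  4  4  3  2
The bottom-right entry gives D[4][5] = 2, so no sequence of fewer than 2 edits works. Backtracking through the table gives one optimal edit sequence (2 edits):
  cboj → rcboj (ins r @1)
  rcboj → rpboj (sub c→p @2)
Edit distance = 2.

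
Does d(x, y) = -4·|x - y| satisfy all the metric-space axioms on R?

No. With c = -4 < 0, d fails non-negativity: d(9, 11) = -4·|9 - 11| = -4·2 = -8 < 0.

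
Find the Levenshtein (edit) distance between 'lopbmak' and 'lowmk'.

Let D[i][j] be the edit distance between the first i characters of 'lopbmak' and the first j characters of 'lowmk', with D[i][0] = i, D[0][j] = j, and D[i][j] = D[i-1][j-1] if the characters match, else 1 + min(D[i-1][j], D[i][j-1], D[i-1][j-1]). Filling the table (rows: prefixes of 'lopbmak', columns: prefixes of 'lowmk'):
     ε  l  o  w  m  k
  ε  0  1  2  3  4  5
  l  1  0  1  2  3  4
  o  2  1  0  1  2  3
  p  3  2  1  1  2  3
  b  4  3  2  2  2  3
  m  5  4  3  3  2  3
  a  6  5  4  4  3  3
  k  7  6  5  5  4  3
The bottom-right entry gives D[7][5] = 3, so no sequence of fewer than 3 edits works. Backtracking through the table gives one optimal edit sequence (3 edits):
  lopbmak → lobmak (del p @3)
  lobmak → lowmak (sub b→w @3)
  lowmak → lowmk (del a @5)
Edit distance = 3.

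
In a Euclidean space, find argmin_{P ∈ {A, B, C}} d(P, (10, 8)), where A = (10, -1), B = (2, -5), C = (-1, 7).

Distances: d(A) = 9, d(B) ≈ 15.2643, d(C) ≈ 11.0454. Nearest: A = (10, -1) with distance 9.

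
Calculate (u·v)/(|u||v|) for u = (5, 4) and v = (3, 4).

With u = (5, 4), v = (3, 4):
u·v = 5·3 + 4·4 = 15 + 16 = 31.
|u| = √(5² + 4²) = √41, |v| = √(3² + 4²) = √25, so |u||v| = √(41·25) = √1025.
cos θ = (u·v)/(|u||v|) = 31/√1025 ≈ 0.9683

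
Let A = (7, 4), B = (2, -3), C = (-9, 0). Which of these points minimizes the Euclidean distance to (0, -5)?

Distances: d(A) ≈ 11.4018, d(B) ≈ 2.8284, d(C) ≈ 10.2956. Nearest: B = (2, -3) with distance 2.8284.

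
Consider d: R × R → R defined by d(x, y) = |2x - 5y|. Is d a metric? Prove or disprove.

No. d fails symmetry: d(6, 3) = |2·6 - 5·3| = |-3| = 3, but d(3, 6) = |2·3 - 5·6| = |-24| = 24. Since 3 ≠ 24, d(x,y) ≠ d(y,x) in general.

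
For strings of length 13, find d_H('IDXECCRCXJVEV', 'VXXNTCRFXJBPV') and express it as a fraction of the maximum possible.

Differing positions: 1, 2, 4, 5, 8, 11, 12. Hamming distance = 7. The maximum possible Hamming distance for length-13 strings is 13, so d_H/13 = 7/13 ≈ 0.5385.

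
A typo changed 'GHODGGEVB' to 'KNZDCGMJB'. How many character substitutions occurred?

Differing positions: 1, 2, 3, 5, 7, 8. Hamming distance = 6.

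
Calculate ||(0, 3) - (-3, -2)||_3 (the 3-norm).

(Σ|x_i - y_i|^3)^(1/3) = (|0 - (-3)|^3 + |3 - (-2)|^3)^(1/3)
= (3^3 + 5^3)^(1/3) = (27 + 125)^(1/3) = (152)^(1/3) ≈ 5.3368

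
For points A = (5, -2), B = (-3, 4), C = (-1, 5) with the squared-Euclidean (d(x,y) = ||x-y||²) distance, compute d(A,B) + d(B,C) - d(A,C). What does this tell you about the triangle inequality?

d(A,B) = 8² + 6² = 100, d(B,C) = 2² + 1² = 5, d(A,C) = 6² + 7² = 85.
d(A,B) + d(B,C) - d(A,C) = 100 + 5 - 85 = 105 - 85 = 20. This is ≥ 0, so the triangle inequality holds for these points.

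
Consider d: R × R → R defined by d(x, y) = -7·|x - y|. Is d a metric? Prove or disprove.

No. With c = -7 < 0, d fails non-negativity: d(8, 15) = -7·|8 - 15| = -7·7 = -49 < 0.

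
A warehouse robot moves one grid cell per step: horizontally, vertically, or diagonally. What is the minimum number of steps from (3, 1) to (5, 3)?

max(|x_i - y_i|) = max(|3 - 5|, |1 - 3|) = max(2, 2) = 2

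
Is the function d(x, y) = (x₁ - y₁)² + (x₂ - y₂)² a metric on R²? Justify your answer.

No. The squared Euclidean distance fails the triangle inequality. Counterexample: x = (0, 0), y = (2, 4), z = (4, 8). d(x,z) = 4² + 8² = 80, but d(x,y) + d(y,z) = (2² + 4²) + (2² + 4²) = 20 + 20 = 40. Since 80 > 40, the triangle inequality is violated. (Note: √d, the ordinary Euclidean distance, IS a metric.)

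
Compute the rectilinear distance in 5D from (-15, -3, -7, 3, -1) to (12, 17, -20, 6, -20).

Σ|x_i - y_i| = |-15 - 12| + |-3 - 17| + |-7 - (-20)| + |3 - 6| + |-1 - (-20)| = 27 + 20 + 13 + 3 + 19 = 82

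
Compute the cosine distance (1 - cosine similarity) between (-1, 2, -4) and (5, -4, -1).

With u = (-1, 2, -4), v = (5, -4, -1):
u·v = (-1)·5 + 2·(-4) + (-4)·(-1) = (-5) + (-8) + 4 = -9.
|u| = √((-1)² + 2² + (-4)²) = √21, |v| = √(5² + (-4)² + (-1)²) = √42, so |u||v| = √(21·42) = √882.
cos θ = (u·v)/(|u||v|) = -9/√882 ≈ -0.303
Cosine distance = 1 - cos θ ≈ 1 - (-0.303) = 1.303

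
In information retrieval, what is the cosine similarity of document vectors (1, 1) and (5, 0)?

With u = (1, 1), v = (5, 0):
u·v = 1·5 + 1·0 = 5 + 0 = 5.
|u| = √(1² + 1²) = √2, |v| = √(5² + 0²) = √25, so |u||v| = √(2·25) = √50.
cos θ = (u·v)/(|u||v|) = 5/√50 ≈ 0.7071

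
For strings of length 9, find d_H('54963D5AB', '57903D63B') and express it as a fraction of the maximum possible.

Differing positions: 2, 4, 7, 8. Hamming distance = 4. The maximum possible Hamming distance for length-9 strings is 9, so d_H/9 = 4/9 ≈ 0.4444.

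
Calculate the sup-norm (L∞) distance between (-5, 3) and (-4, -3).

max(|x_i - y_i|) = max(|-5 - (-4)|, |3 - (-3)|) = max(1, 6) = 6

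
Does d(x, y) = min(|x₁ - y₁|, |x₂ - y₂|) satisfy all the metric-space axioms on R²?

No. d fails identity of indiscernibles: take x = (2, 0) and y = (2, 1). Then d(x,y) = min(|2 - 2|, |0 - 1|) = min(0, 1) = 0, yet x ≠ y.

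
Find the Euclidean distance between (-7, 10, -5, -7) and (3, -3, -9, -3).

√(Σ(x_i - y_i)²) = √((-7 - 3)² + (10 - (-3))² + (-5 - (-9))² + (-7 - (-3))²)
= √((-10)² + 13² + 4² + (-4)²) = √(100 + 169 + 16 + 16) = √301 ≈ 17.3494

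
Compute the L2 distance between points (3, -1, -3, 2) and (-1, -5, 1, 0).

(Σ|x_i - y_i|^2)^(1/2) = (|3 - (-1)|^2 + |-1 - (-5)|^2 + |-3 - 1|^2 + |2 - 0|^2)^(1/2)
= (4^2 + 4^2 + 4^2 + 2^2)^(1/2) = (16 + 16 + 16 + 4)^(1/2) = (52)^(1/2) ≈ 7.2111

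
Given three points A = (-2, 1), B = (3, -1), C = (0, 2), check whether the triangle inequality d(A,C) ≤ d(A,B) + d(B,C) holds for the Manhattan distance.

d(A,B) = 5 + 2 = 7, d(B,C) = 3 + 3 = 6, d(A,C) = 2 + 1 = 3.
d(A,C) = 3 ≤ 7 + 6 = 13. Triangle inequality is satisfied.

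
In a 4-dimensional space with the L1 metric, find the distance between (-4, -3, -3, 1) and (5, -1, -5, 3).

Σ|x_i - y_i| = |-4 - 5| + |-3 - (-1)| + |-3 - (-5)| + |1 - 3| = 9 + 2 + 2 + 2 = 15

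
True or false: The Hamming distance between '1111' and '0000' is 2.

Differing positions: 1, 2, 3, 4. Hamming distance = 4, so the claim that d_H = 2 is false.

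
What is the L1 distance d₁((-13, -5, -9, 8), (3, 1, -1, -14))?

Σ|x_i - y_i| = |-13 - 3| + |-5 - 1| + |-9 - (-1)| + |8 - (-14)| = 16 + 6 + 8 + 22 = 52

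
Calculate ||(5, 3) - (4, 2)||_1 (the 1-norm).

Σ|x_i - y_i| = |5 - 4| + |3 - 2| = 1 + 1 = 2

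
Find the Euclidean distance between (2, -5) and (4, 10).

√(Σ(x_i - y_i)²) = √((2 - 4)² + (-5 - 10)²)
= √((-2)² + (-15)²) = √(4 + 225) = √229 ≈ 15.1327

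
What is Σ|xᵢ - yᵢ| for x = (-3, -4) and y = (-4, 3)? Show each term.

Σ|x_i - y_i| = |-3 - (-4)| + |-4 - 3| = 1 + 7 = 8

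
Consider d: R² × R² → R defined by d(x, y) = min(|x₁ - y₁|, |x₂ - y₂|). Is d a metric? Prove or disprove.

No. d fails identity of indiscernibles: take x = (1, 0) and y = (1, 7). Then d(x,y) = min(|1 - 1|, |0 - 7|) = min(0, 7) = 0, yet x ≠ y.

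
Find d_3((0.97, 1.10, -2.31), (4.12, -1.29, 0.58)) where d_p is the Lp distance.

(Σ|x_i - y_i|^3)^(1/3) = (|0.97 - 4.12|^3 + |1.1 - (-1.29)|^3 + |-2.31 - 0.58|^3)^(1/3)
= (3.15^3 + 2.39^3 + 2.89^3)^(1/3) ≈ (31.2559 + 13.6519 + 24.1376)^(1/3) = (69.0454)^(1/3) ≈ 4.1025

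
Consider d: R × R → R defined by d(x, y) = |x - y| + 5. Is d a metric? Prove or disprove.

No. d fails identity of indiscernibles (specifically d(x,x) = 0): d(6, 6) = |6 - 6| + 5 = 0 + 5 = 5 ≠ 0.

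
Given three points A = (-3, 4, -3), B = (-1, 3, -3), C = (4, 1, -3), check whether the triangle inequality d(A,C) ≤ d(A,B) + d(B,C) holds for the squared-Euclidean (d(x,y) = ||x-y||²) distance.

d(A,B) = 2² + 1² + 0² = 5, d(B,C) = 5² + 2² + 0² = 29, d(A,C) = 7² + 3² + 0² = 58.
d(A,C) = 58 > 5 + 29 = 34. Triangle inequality is VIOLATED. (Squared-Euclidean is not a metric — this is a counterexample.)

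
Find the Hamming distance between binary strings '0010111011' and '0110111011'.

Differing positions: 2. Hamming distance = 1.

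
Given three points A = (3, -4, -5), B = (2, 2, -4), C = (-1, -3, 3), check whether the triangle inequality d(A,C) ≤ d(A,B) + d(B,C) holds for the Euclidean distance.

d(A,B) = √(1² + 6² + 1²) = √38 ≈ 6.1644, d(B,C) = √(3² + 5² + 7²) = √83 ≈ 9.1104, d(A,C) = √(4² + 1² + 8²) = √81 = 9.
d(A,C) = 9 ≤ 6.1644 + 9.1104 = 15.2748. Triangle inequality is satisfied.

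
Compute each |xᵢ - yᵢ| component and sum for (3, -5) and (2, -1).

Σ|x_i - y_i| = |3 - 2| + |-5 - (-1)| = 1 + 4 = 5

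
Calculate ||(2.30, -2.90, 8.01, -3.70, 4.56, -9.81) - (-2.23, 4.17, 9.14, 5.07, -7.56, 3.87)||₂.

√(Σ(x_i - y_i)²) = √((2.3 - (-2.23))² + (-2.9 - 4.17)² + (8.01 - 9.14)² + (-3.7 - 5.07)² + (4.56 - (-7.56))² + (-9.81 - 3.87)²)
= √(4.53² + (-7.07)² + (-1.13)² + (-8.77)² + 12.12² + (-13.68)²) = √(20.5209 + 49.9849 + 1.2769 + 76.9129 + 146.8944 + 187.1424) = √482.7324 ≈ 21.9712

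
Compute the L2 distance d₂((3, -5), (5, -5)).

√(Σ(x_i - y_i)²) = √((3 - 5)² + (-5 - (-5))²)
= √((-2)² + 0²) = √(4 + 0) = √4 = 2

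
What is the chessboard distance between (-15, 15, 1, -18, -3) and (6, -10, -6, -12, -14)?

max(|x_i - y_i|) = max(|-15 - 6|, |15 - (-10)|, |1 - (-6)|, |-18 - (-12)|, |-3 - (-14)|) = max(21, 25, 7, 6, 11) = 25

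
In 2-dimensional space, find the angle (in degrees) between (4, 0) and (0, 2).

With u = (4, 0), v = (0, 2):
u·v = 4·0 + 0·2 = 0 + 0 = 0.
|u| = √(4² + 0²) = √16, |v| = √(0² + 2²) = √4, so |u||v| = √(16·4) = √64 = 8.
cos θ = (u·v)/(|u||v|) = 0/8 = 0 (the vectors are orthogonal)
θ = arccos(0) = 90°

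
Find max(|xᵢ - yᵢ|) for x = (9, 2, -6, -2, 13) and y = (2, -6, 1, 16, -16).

max(|x_i - y_i|) = max(|9 - 2|, |2 - (-6)|, |-6 - 1|, |-2 - 16|, |13 - (-16)|) = max(7, 8, 7, 18, 29) = 29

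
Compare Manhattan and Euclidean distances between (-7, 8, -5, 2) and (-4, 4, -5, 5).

L1 = |-7 - (-4)| + |8 - 4| + |-5 - (-5)| + |2 - 5| = 3 + 4 + 0 + 3 = 10
L2 = √(3² + 4² + 0² + 3²) = √34 ≈ 5.831
L1 ≥ L2 always (equality iff movement is along one axis); L1 > L2 here.
Ratio L1/L2 = 10/√34 ≈ 1.715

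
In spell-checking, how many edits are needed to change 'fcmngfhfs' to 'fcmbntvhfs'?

Let D[i][j] be the edit distance between the first i characters of 'fcmngfhfs' and the first j characters of 'fcmbntvhfs', with D[i][0] = i, D[0][j] = j, and D[i][j] = D[i-1][j-1] if the characters match, else 1 + min(D[i-1][j], D[i][j-1], D[i-1][j-1]). Filling the table (rows: prefixes of 'fcmngfhfs', columns: prefixes of 'fcmbntvhfs'):
     ε  f  c  m  b  n  t  v  h  f  s
  ε  0  1  2  3  4  5  6  7  8  9 10
  f  1  0  1  2  3  4  5  6  7  8  9
  c  2  1  0  1  2  3  4  5  6  7  8
  m  3  2  1  0  1  2  3  4  5  6  7
  n  4  3  2  1  1  1  2  3  4  5  6
  g  5  4  3  2  2  2  2  3  4  5  6
  f  6  5  4  3  3  3  3  3  4  4  5
  h  7  6  5  4  4  4  4  4  3  4  5
  f  8  7  6  5  5  5  5  5  4  3  4
  s  9  8  7  6  6  6  6  6  5  4  3
The bottom-right entry gives D[9][10] = 3, so no sequence of fewer than 3 edits works. Backtracking through the table gives one optimal edit sequence (3 edits):
  fcmngfhfs → fcmbngfhfs (ins b @4)
  fcmbngfhfs → fcmbntfhfs (sub g→t @6)
  fcmbntfhfs → fcmbntvhfs (sub f→v @7)
Edit distance = 3.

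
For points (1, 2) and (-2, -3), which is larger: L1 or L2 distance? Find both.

L1 = |1 - (-2)| + |2 - (-3)| = 3 + 5 = 8
L2 = √(3² + 5²) = √34 ≈ 5.831
L1 ≥ L2 always (equality iff movement is along one axis); L1 > L2 here.
Ratio L1/L2 = 8/√34 ≈ 1.372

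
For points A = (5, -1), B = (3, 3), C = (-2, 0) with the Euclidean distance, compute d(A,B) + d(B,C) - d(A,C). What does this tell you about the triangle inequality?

d(A,B) = √(2² + 4²) = √20 ≈ 4.4721, d(B,C) = √(5² + 3²) = √34 ≈ 5.831, d(A,C) = √(7² + 1²) = √50 ≈ 7.0711.
d(A,B) + d(B,C) - d(A,C) = 4.4721 + 5.831 - 7.0711 = 10.3031 - 7.0711 = 3.232 (to 4 decimal places). This is ≥ 0, so the triangle inequality holds for these points.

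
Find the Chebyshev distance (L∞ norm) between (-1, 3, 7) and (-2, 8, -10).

max(|x_i - y_i|) = max(|-1 - (-2)|, |3 - 8|, |7 - (-10)|) = max(1, 5, 17) = 17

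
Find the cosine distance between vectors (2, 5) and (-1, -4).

With u = (2, 5), v = (-1, -4):
u·v = 2·(-1) + 5·(-4) = (-2) + (-20) = -22.
|u| = √(2² + 5²) = √29, |v| = √((-1)² + (-4)²) = √17, so |u||v| = √(29·17) = √493.
cos θ = (u·v)/(|u||v|) = -22/√493 ≈ -0.9908
Cosine distance = 1 - cos θ ≈ 1 - (-0.9908) = 1.9908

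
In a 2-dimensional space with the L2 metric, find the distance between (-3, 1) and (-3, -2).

(Σ|x_i - y_i|^2)^(1/2) = (|-3 - (-3)|^2 + |1 - (-2)|^2)^(1/2)
= (0^2 + 3^2)^(1/2) = (0 + 9)^(1/2) = (9)^(1/2) = 3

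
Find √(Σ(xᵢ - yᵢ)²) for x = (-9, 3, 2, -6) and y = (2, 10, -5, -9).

√(Σ(x_i - y_i)²) = √((-9 - 2)² + (3 - 10)² + (2 - (-5))² + (-6 - (-9))²)
= √((-11)² + (-7)² + 7² + 3²) = √(121 + 49 + 49 + 9) = √228 ≈ 15.0997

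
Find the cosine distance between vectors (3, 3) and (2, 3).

With u = (3, 3), v = (2, 3):
u·v = 3·2 + 3·3 = 6 + 9 = 15.
|u| = √(3² + 3²) = √18, |v| = √(2² + 3²) = √13, so |u||v| = √(18·13) = √234.
cos θ = (u·v)/(|u||v|) = 15/√234 ≈ 0.9806
Cosine distance = 1 - cos θ ≈ 1 - 0.9806 = 0.0194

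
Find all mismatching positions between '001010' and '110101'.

Differing positions: 1, 2, 3, 4, 5, 6. Hamming distance = 6.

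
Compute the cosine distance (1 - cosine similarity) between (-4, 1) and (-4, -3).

With u = (-4, 1), v = (-4, -3):
u·v = (-4)·(-4) + 1·(-3) = 16 + (-3) = 13.
|u| = √((-4)² + 1²) = √17, |v| = √((-4)² + (-3)²) = √25, so |u||v| = √(17·25) = √425.
cos θ = (u·v)/(|u||v|) = 13/√425 ≈ 0.6306
Cosine distance = 1 - cos θ ≈ 1 - 0.6306 = 0.3694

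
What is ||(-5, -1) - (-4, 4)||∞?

max(|x_i - y_i|) = max(|-5 - (-4)|, |-1 - 4|) = max(1, 5) = 5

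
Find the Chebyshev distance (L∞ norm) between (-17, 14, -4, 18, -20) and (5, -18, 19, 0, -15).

max(|x_i - y_i|) = max(|-17 - 5|, |14 - (-18)|, |-4 - 19|, |18 - 0|, |-20 - (-15)|) = max(22, 32, 23, 18, 5) = 32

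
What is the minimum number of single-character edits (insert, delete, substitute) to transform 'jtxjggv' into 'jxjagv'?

Let D[i][j] be the edit distance between the first i characters of 'jtxjggv' and the first j characters of 'jxjagv', with D[i][0] = i, D[0][j] = j, and D[i][j] = D[i-1][j-1] if the characters match, else 1 + min(D[i-1][j], D[i][j-1], D[i-1][j-1]). Filling the table (rows: prefixes of 'jtxjggv', columns: prefixes of 'jxjagv'):
     ε  j  x  j  a  g  v
  ε  0  1  2  3  4  5  6
  j  1  0  1  2  3  4  5
  t  2  1  1  2  3  4  5
  x  3  2  1  2  3  4  5
  j  4  3  2  1  2  3  4
  g  5  4  3  2  2  2  3
  g  6  5  4  3  3  2  3
  v  7  6  5  4  4  3  2
The bottom-right entry gives D[7][6] = 2, so no sequence of fewer than 2 edits works. Backtracking through the table gives one optimal edit sequence (2 edits):
  jtxjggv → jxjggv (del t @2)
  jxjggv → jxjagv (sub g→a @4)
Edit distance = 2.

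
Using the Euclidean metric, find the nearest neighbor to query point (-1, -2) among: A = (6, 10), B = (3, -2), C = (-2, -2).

Distances: d(A) ≈ 13.8924, d(B) = 4, d(C) = 1. Nearest: C = (-2, -2) with distance 1.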